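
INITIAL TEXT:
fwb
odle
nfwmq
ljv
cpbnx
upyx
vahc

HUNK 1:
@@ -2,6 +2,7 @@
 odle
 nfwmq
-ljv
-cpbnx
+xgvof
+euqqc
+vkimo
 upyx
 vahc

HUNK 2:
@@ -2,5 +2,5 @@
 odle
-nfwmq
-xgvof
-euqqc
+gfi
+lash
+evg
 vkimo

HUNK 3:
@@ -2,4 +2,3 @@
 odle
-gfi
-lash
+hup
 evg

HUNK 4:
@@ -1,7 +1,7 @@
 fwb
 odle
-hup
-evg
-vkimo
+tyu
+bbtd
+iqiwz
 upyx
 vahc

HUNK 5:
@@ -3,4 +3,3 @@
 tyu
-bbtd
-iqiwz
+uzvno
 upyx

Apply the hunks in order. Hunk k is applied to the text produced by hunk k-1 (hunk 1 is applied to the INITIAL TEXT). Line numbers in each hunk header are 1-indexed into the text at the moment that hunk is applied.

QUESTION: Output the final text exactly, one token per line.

Answer: fwb
odle
tyu
uzvno
upyx
vahc

Derivation:
Hunk 1: at line 2 remove [ljv,cpbnx] add [xgvof,euqqc,vkimo] -> 8 lines: fwb odle nfwmq xgvof euqqc vkimo upyx vahc
Hunk 2: at line 2 remove [nfwmq,xgvof,euqqc] add [gfi,lash,evg] -> 8 lines: fwb odle gfi lash evg vkimo upyx vahc
Hunk 3: at line 2 remove [gfi,lash] add [hup] -> 7 lines: fwb odle hup evg vkimo upyx vahc
Hunk 4: at line 1 remove [hup,evg,vkimo] add [tyu,bbtd,iqiwz] -> 7 lines: fwb odle tyu bbtd iqiwz upyx vahc
Hunk 5: at line 3 remove [bbtd,iqiwz] add [uzvno] -> 6 lines: fwb odle tyu uzvno upyx vahc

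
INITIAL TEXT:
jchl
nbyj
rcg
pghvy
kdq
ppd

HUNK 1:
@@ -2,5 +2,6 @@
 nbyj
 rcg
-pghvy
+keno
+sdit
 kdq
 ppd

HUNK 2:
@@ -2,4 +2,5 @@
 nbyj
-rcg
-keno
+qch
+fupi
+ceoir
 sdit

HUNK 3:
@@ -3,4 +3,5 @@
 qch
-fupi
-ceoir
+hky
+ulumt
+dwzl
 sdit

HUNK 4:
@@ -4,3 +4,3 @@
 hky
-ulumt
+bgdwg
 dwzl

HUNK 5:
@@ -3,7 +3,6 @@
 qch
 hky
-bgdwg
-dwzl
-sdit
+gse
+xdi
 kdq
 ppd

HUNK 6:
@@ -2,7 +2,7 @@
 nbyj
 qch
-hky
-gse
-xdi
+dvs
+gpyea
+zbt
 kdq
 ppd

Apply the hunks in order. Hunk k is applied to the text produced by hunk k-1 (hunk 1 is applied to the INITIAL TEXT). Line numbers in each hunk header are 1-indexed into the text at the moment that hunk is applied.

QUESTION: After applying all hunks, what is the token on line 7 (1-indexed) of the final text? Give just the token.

Hunk 1: at line 2 remove [pghvy] add [keno,sdit] -> 7 lines: jchl nbyj rcg keno sdit kdq ppd
Hunk 2: at line 2 remove [rcg,keno] add [qch,fupi,ceoir] -> 8 lines: jchl nbyj qch fupi ceoir sdit kdq ppd
Hunk 3: at line 3 remove [fupi,ceoir] add [hky,ulumt,dwzl] -> 9 lines: jchl nbyj qch hky ulumt dwzl sdit kdq ppd
Hunk 4: at line 4 remove [ulumt] add [bgdwg] -> 9 lines: jchl nbyj qch hky bgdwg dwzl sdit kdq ppd
Hunk 5: at line 3 remove [bgdwg,dwzl,sdit] add [gse,xdi] -> 8 lines: jchl nbyj qch hky gse xdi kdq ppd
Hunk 6: at line 2 remove [hky,gse,xdi] add [dvs,gpyea,zbt] -> 8 lines: jchl nbyj qch dvs gpyea zbt kdq ppd
Final line 7: kdq

Answer: kdq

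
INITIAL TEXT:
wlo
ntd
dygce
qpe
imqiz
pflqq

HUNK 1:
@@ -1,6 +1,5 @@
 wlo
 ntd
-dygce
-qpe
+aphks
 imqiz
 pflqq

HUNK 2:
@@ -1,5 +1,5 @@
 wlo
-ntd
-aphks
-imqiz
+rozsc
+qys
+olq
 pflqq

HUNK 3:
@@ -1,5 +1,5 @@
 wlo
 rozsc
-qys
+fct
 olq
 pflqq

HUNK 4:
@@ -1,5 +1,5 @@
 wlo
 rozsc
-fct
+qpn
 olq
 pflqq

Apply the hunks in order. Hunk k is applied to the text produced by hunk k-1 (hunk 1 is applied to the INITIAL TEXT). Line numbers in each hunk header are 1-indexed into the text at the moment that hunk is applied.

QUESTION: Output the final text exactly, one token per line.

Hunk 1: at line 1 remove [dygce,qpe] add [aphks] -> 5 lines: wlo ntd aphks imqiz pflqq
Hunk 2: at line 1 remove [ntd,aphks,imqiz] add [rozsc,qys,olq] -> 5 lines: wlo rozsc qys olq pflqq
Hunk 3: at line 1 remove [qys] add [fct] -> 5 lines: wlo rozsc fct olq pflqq
Hunk 4: at line 1 remove [fct] add [qpn] -> 5 lines: wlo rozsc qpn olq pflqq

Answer: wlo
rozsc
qpn
olq
pflqq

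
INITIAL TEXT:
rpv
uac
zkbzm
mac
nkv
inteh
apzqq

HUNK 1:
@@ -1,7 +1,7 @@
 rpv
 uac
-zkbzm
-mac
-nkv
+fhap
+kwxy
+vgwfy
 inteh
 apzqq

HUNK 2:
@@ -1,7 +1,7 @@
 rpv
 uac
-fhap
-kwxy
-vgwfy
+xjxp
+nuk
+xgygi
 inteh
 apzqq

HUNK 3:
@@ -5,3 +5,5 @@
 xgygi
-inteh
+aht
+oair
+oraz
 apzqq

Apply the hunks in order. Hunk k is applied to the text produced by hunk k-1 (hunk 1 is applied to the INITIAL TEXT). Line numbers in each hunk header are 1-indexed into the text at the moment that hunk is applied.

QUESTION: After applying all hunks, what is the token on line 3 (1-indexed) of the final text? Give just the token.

Hunk 1: at line 1 remove [zkbzm,mac,nkv] add [fhap,kwxy,vgwfy] -> 7 lines: rpv uac fhap kwxy vgwfy inteh apzqq
Hunk 2: at line 1 remove [fhap,kwxy,vgwfy] add [xjxp,nuk,xgygi] -> 7 lines: rpv uac xjxp nuk xgygi inteh apzqq
Hunk 3: at line 5 remove [inteh] add [aht,oair,oraz] -> 9 lines: rpv uac xjxp nuk xgygi aht oair oraz apzqq
Final line 3: xjxp

Answer: xjxp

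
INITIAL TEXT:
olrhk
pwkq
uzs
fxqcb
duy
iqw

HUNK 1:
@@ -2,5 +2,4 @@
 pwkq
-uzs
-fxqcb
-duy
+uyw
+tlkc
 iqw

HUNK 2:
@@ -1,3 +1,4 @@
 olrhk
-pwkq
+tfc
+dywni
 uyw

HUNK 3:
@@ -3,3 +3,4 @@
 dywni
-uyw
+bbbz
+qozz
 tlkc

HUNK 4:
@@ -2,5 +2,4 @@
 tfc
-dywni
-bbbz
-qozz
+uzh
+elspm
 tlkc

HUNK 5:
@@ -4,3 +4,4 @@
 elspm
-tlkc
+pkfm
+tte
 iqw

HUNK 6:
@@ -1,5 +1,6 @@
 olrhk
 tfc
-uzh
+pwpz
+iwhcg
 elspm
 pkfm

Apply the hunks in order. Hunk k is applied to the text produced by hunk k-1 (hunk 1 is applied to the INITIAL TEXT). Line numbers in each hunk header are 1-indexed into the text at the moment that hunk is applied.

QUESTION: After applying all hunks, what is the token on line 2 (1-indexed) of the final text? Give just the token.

Hunk 1: at line 2 remove [uzs,fxqcb,duy] add [uyw,tlkc] -> 5 lines: olrhk pwkq uyw tlkc iqw
Hunk 2: at line 1 remove [pwkq] add [tfc,dywni] -> 6 lines: olrhk tfc dywni uyw tlkc iqw
Hunk 3: at line 3 remove [uyw] add [bbbz,qozz] -> 7 lines: olrhk tfc dywni bbbz qozz tlkc iqw
Hunk 4: at line 2 remove [dywni,bbbz,qozz] add [uzh,elspm] -> 6 lines: olrhk tfc uzh elspm tlkc iqw
Hunk 5: at line 4 remove [tlkc] add [pkfm,tte] -> 7 lines: olrhk tfc uzh elspm pkfm tte iqw
Hunk 6: at line 1 remove [uzh] add [pwpz,iwhcg] -> 8 lines: olrhk tfc pwpz iwhcg elspm pkfm tte iqw
Final line 2: tfc

Answer: tfc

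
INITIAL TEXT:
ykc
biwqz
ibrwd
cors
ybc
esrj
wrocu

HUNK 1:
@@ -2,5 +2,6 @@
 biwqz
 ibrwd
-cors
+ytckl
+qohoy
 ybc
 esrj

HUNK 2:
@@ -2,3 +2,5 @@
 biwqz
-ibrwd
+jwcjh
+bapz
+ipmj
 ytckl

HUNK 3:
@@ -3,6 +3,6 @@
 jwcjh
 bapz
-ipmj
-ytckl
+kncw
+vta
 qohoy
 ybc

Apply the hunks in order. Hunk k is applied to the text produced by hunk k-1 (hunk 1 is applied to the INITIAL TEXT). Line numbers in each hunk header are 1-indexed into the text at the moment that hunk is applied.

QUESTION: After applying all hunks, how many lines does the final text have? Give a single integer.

Hunk 1: at line 2 remove [cors] add [ytckl,qohoy] -> 8 lines: ykc biwqz ibrwd ytckl qohoy ybc esrj wrocu
Hunk 2: at line 2 remove [ibrwd] add [jwcjh,bapz,ipmj] -> 10 lines: ykc biwqz jwcjh bapz ipmj ytckl qohoy ybc esrj wrocu
Hunk 3: at line 3 remove [ipmj,ytckl] add [kncw,vta] -> 10 lines: ykc biwqz jwcjh bapz kncw vta qohoy ybc esrj wrocu
Final line count: 10

Answer: 10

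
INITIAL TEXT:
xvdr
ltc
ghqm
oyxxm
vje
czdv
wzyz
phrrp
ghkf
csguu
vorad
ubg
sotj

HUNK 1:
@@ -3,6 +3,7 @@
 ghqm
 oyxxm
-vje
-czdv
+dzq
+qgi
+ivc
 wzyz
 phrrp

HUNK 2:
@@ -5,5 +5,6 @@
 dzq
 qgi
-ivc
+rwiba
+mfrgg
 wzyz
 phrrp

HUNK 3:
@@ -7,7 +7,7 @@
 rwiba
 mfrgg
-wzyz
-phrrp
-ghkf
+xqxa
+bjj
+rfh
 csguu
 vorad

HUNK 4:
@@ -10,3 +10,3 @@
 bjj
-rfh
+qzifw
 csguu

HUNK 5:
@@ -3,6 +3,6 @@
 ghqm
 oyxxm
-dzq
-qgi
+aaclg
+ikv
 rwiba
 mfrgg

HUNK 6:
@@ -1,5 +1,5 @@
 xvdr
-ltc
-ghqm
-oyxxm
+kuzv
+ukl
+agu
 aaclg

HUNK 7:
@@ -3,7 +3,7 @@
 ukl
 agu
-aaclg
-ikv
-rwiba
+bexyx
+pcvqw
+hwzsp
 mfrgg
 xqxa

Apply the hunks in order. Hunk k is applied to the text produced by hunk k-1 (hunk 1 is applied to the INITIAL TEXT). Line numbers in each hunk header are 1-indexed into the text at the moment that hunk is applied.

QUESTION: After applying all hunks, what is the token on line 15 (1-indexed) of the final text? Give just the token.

Hunk 1: at line 3 remove [vje,czdv] add [dzq,qgi,ivc] -> 14 lines: xvdr ltc ghqm oyxxm dzq qgi ivc wzyz phrrp ghkf csguu vorad ubg sotj
Hunk 2: at line 5 remove [ivc] add [rwiba,mfrgg] -> 15 lines: xvdr ltc ghqm oyxxm dzq qgi rwiba mfrgg wzyz phrrp ghkf csguu vorad ubg sotj
Hunk 3: at line 7 remove [wzyz,phrrp,ghkf] add [xqxa,bjj,rfh] -> 15 lines: xvdr ltc ghqm oyxxm dzq qgi rwiba mfrgg xqxa bjj rfh csguu vorad ubg sotj
Hunk 4: at line 10 remove [rfh] add [qzifw] -> 15 lines: xvdr ltc ghqm oyxxm dzq qgi rwiba mfrgg xqxa bjj qzifw csguu vorad ubg sotj
Hunk 5: at line 3 remove [dzq,qgi] add [aaclg,ikv] -> 15 lines: xvdr ltc ghqm oyxxm aaclg ikv rwiba mfrgg xqxa bjj qzifw csguu vorad ubg sotj
Hunk 6: at line 1 remove [ltc,ghqm,oyxxm] add [kuzv,ukl,agu] -> 15 lines: xvdr kuzv ukl agu aaclg ikv rwiba mfrgg xqxa bjj qzifw csguu vorad ubg sotj
Hunk 7: at line 3 remove [aaclg,ikv,rwiba] add [bexyx,pcvqw,hwzsp] -> 15 lines: xvdr kuzv ukl agu bexyx pcvqw hwzsp mfrgg xqxa bjj qzifw csguu vorad ubg sotj
Final line 15: sotj

Answer: sotj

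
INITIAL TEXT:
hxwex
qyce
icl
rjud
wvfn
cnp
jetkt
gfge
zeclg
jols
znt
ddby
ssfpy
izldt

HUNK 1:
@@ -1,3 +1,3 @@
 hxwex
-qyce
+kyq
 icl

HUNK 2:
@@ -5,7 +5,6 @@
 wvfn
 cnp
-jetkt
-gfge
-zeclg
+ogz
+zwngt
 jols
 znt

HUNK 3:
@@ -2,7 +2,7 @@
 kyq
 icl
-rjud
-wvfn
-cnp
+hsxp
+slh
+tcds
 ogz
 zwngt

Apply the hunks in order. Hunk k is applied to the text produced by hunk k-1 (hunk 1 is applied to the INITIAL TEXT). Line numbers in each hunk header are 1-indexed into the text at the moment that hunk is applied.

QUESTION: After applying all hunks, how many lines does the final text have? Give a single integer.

Hunk 1: at line 1 remove [qyce] add [kyq] -> 14 lines: hxwex kyq icl rjud wvfn cnp jetkt gfge zeclg jols znt ddby ssfpy izldt
Hunk 2: at line 5 remove [jetkt,gfge,zeclg] add [ogz,zwngt] -> 13 lines: hxwex kyq icl rjud wvfn cnp ogz zwngt jols znt ddby ssfpy izldt
Hunk 3: at line 2 remove [rjud,wvfn,cnp] add [hsxp,slh,tcds] -> 13 lines: hxwex kyq icl hsxp slh tcds ogz zwngt jols znt ddby ssfpy izldt
Final line count: 13

Answer: 13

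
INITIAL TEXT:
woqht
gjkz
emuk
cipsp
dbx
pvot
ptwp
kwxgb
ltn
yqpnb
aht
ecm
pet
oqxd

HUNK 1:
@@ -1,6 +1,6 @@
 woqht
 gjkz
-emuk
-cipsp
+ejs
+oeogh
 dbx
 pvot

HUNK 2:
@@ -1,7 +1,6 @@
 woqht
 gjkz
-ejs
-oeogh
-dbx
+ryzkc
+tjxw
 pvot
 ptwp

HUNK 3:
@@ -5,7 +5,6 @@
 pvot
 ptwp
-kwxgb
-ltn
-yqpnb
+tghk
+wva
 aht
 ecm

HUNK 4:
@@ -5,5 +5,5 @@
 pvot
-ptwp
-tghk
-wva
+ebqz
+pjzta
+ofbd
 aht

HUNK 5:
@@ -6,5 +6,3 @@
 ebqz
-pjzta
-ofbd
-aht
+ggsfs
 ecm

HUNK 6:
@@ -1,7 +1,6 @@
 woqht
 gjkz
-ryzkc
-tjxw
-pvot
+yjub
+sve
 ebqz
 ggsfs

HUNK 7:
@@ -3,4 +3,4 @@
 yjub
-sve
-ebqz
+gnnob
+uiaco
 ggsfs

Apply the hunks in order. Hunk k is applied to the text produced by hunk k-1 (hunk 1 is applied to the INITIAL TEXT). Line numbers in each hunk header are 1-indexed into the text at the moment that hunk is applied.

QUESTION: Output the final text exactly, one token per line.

Answer: woqht
gjkz
yjub
gnnob
uiaco
ggsfs
ecm
pet
oqxd

Derivation:
Hunk 1: at line 1 remove [emuk,cipsp] add [ejs,oeogh] -> 14 lines: woqht gjkz ejs oeogh dbx pvot ptwp kwxgb ltn yqpnb aht ecm pet oqxd
Hunk 2: at line 1 remove [ejs,oeogh,dbx] add [ryzkc,tjxw] -> 13 lines: woqht gjkz ryzkc tjxw pvot ptwp kwxgb ltn yqpnb aht ecm pet oqxd
Hunk 3: at line 5 remove [kwxgb,ltn,yqpnb] add [tghk,wva] -> 12 lines: woqht gjkz ryzkc tjxw pvot ptwp tghk wva aht ecm pet oqxd
Hunk 4: at line 5 remove [ptwp,tghk,wva] add [ebqz,pjzta,ofbd] -> 12 lines: woqht gjkz ryzkc tjxw pvot ebqz pjzta ofbd aht ecm pet oqxd
Hunk 5: at line 6 remove [pjzta,ofbd,aht] add [ggsfs] -> 10 lines: woqht gjkz ryzkc tjxw pvot ebqz ggsfs ecm pet oqxd
Hunk 6: at line 1 remove [ryzkc,tjxw,pvot] add [yjub,sve] -> 9 lines: woqht gjkz yjub sve ebqz ggsfs ecm pet oqxd
Hunk 7: at line 3 remove [sve,ebqz] add [gnnob,uiaco] -> 9 lines: woqht gjkz yjub gnnob uiaco ggsfs ecm pet oqxd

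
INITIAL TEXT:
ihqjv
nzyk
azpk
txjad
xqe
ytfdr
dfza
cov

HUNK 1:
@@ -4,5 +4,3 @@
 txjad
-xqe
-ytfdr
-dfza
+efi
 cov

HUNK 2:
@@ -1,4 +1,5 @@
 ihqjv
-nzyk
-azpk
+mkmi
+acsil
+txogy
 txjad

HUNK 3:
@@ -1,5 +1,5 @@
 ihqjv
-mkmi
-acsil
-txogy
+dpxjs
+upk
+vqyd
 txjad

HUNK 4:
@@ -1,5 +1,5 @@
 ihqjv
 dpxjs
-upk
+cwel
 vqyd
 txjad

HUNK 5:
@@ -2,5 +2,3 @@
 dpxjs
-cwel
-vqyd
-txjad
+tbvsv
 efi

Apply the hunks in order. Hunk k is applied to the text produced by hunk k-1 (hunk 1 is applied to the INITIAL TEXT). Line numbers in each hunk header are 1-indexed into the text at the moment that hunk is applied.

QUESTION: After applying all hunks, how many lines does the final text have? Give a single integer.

Answer: 5

Derivation:
Hunk 1: at line 4 remove [xqe,ytfdr,dfza] add [efi] -> 6 lines: ihqjv nzyk azpk txjad efi cov
Hunk 2: at line 1 remove [nzyk,azpk] add [mkmi,acsil,txogy] -> 7 lines: ihqjv mkmi acsil txogy txjad efi cov
Hunk 3: at line 1 remove [mkmi,acsil,txogy] add [dpxjs,upk,vqyd] -> 7 lines: ihqjv dpxjs upk vqyd txjad efi cov
Hunk 4: at line 1 remove [upk] add [cwel] -> 7 lines: ihqjv dpxjs cwel vqyd txjad efi cov
Hunk 5: at line 2 remove [cwel,vqyd,txjad] add [tbvsv] -> 5 lines: ihqjv dpxjs tbvsv efi cov
Final line count: 5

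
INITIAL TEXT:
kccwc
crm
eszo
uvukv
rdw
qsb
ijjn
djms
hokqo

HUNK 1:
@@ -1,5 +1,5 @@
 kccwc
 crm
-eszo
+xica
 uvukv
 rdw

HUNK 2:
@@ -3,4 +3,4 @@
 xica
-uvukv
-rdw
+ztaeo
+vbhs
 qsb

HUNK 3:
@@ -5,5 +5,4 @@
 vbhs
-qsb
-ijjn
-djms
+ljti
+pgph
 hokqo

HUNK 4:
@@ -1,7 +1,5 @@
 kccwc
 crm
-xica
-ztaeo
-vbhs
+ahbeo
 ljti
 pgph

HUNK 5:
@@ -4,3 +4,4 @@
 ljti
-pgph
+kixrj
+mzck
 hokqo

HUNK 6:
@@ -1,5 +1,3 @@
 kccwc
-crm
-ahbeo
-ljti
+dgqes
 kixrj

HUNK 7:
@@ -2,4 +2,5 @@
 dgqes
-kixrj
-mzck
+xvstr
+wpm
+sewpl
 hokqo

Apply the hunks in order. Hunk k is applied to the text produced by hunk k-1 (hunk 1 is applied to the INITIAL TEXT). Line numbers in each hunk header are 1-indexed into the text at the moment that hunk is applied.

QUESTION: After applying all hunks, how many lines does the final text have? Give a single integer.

Answer: 6

Derivation:
Hunk 1: at line 1 remove [eszo] add [xica] -> 9 lines: kccwc crm xica uvukv rdw qsb ijjn djms hokqo
Hunk 2: at line 3 remove [uvukv,rdw] add [ztaeo,vbhs] -> 9 lines: kccwc crm xica ztaeo vbhs qsb ijjn djms hokqo
Hunk 3: at line 5 remove [qsb,ijjn,djms] add [ljti,pgph] -> 8 lines: kccwc crm xica ztaeo vbhs ljti pgph hokqo
Hunk 4: at line 1 remove [xica,ztaeo,vbhs] add [ahbeo] -> 6 lines: kccwc crm ahbeo ljti pgph hokqo
Hunk 5: at line 4 remove [pgph] add [kixrj,mzck] -> 7 lines: kccwc crm ahbeo ljti kixrj mzck hokqo
Hunk 6: at line 1 remove [crm,ahbeo,ljti] add [dgqes] -> 5 lines: kccwc dgqes kixrj mzck hokqo
Hunk 7: at line 2 remove [kixrj,mzck] add [xvstr,wpm,sewpl] -> 6 lines: kccwc dgqes xvstr wpm sewpl hokqo
Final line count: 6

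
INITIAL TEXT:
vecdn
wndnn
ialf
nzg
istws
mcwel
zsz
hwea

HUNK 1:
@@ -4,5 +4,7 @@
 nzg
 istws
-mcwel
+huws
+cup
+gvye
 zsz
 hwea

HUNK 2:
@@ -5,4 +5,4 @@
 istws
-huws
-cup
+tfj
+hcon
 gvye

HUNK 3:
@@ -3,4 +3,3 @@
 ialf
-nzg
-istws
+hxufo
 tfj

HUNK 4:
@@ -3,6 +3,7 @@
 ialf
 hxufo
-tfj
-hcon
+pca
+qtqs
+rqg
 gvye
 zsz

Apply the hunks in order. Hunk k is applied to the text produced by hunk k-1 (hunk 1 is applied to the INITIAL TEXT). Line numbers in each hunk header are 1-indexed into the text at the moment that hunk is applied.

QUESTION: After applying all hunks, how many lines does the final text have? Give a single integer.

Hunk 1: at line 4 remove [mcwel] add [huws,cup,gvye] -> 10 lines: vecdn wndnn ialf nzg istws huws cup gvye zsz hwea
Hunk 2: at line 5 remove [huws,cup] add [tfj,hcon] -> 10 lines: vecdn wndnn ialf nzg istws tfj hcon gvye zsz hwea
Hunk 3: at line 3 remove [nzg,istws] add [hxufo] -> 9 lines: vecdn wndnn ialf hxufo tfj hcon gvye zsz hwea
Hunk 4: at line 3 remove [tfj,hcon] add [pca,qtqs,rqg] -> 10 lines: vecdn wndnn ialf hxufo pca qtqs rqg gvye zsz hwea
Final line count: 10

Answer: 10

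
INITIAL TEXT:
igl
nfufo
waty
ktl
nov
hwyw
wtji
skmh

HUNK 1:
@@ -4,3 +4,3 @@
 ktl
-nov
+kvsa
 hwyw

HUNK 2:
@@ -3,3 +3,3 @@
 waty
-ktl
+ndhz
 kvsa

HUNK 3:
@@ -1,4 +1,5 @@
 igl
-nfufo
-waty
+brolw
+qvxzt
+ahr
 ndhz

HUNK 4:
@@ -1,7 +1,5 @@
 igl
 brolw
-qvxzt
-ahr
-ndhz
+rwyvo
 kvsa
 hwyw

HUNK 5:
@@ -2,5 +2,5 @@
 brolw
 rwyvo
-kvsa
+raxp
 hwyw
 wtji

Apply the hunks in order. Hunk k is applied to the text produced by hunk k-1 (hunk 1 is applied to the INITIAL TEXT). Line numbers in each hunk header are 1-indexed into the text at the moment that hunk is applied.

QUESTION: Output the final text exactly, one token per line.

Hunk 1: at line 4 remove [nov] add [kvsa] -> 8 lines: igl nfufo waty ktl kvsa hwyw wtji skmh
Hunk 2: at line 3 remove [ktl] add [ndhz] -> 8 lines: igl nfufo waty ndhz kvsa hwyw wtji skmh
Hunk 3: at line 1 remove [nfufo,waty] add [brolw,qvxzt,ahr] -> 9 lines: igl brolw qvxzt ahr ndhz kvsa hwyw wtji skmh
Hunk 4: at line 1 remove [qvxzt,ahr,ndhz] add [rwyvo] -> 7 lines: igl brolw rwyvo kvsa hwyw wtji skmh
Hunk 5: at line 2 remove [kvsa] add [raxp] -> 7 lines: igl brolw rwyvo raxp hwyw wtji skmh

Answer: igl
brolw
rwyvo
raxp
hwyw
wtji
skmh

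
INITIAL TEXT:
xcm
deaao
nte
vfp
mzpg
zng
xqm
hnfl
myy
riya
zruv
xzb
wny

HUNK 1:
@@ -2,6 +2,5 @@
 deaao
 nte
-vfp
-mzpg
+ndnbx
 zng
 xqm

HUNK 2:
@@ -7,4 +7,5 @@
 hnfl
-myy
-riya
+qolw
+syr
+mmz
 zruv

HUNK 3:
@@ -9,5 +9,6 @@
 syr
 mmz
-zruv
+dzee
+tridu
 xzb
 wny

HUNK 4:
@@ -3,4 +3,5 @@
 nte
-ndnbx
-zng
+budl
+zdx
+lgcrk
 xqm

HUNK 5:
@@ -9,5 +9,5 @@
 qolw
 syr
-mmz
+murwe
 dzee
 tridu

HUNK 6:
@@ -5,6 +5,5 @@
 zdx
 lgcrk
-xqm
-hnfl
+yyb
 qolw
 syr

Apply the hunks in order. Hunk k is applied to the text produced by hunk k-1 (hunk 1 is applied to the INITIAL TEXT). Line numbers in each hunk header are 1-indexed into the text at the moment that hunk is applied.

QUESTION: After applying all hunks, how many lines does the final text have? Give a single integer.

Answer: 14

Derivation:
Hunk 1: at line 2 remove [vfp,mzpg] add [ndnbx] -> 12 lines: xcm deaao nte ndnbx zng xqm hnfl myy riya zruv xzb wny
Hunk 2: at line 7 remove [myy,riya] add [qolw,syr,mmz] -> 13 lines: xcm deaao nte ndnbx zng xqm hnfl qolw syr mmz zruv xzb wny
Hunk 3: at line 9 remove [zruv] add [dzee,tridu] -> 14 lines: xcm deaao nte ndnbx zng xqm hnfl qolw syr mmz dzee tridu xzb wny
Hunk 4: at line 3 remove [ndnbx,zng] add [budl,zdx,lgcrk] -> 15 lines: xcm deaao nte budl zdx lgcrk xqm hnfl qolw syr mmz dzee tridu xzb wny
Hunk 5: at line 9 remove [mmz] add [murwe] -> 15 lines: xcm deaao nte budl zdx lgcrk xqm hnfl qolw syr murwe dzee tridu xzb wny
Hunk 6: at line 5 remove [xqm,hnfl] add [yyb] -> 14 lines: xcm deaao nte budl zdx lgcrk yyb qolw syr murwe dzee tridu xzb wny
Final line count: 14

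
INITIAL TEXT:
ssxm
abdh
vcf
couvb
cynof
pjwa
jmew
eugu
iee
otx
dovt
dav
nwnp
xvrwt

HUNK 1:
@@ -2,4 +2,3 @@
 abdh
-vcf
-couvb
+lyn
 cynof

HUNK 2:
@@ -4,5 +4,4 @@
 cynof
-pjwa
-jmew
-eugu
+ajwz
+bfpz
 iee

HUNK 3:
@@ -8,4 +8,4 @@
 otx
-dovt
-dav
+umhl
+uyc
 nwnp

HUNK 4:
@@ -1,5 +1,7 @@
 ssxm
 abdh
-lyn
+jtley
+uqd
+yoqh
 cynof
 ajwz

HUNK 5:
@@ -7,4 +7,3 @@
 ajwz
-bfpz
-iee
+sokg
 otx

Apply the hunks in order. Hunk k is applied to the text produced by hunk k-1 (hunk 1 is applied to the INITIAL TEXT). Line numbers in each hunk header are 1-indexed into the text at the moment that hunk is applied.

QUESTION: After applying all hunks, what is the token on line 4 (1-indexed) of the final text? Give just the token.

Hunk 1: at line 2 remove [vcf,couvb] add [lyn] -> 13 lines: ssxm abdh lyn cynof pjwa jmew eugu iee otx dovt dav nwnp xvrwt
Hunk 2: at line 4 remove [pjwa,jmew,eugu] add [ajwz,bfpz] -> 12 lines: ssxm abdh lyn cynof ajwz bfpz iee otx dovt dav nwnp xvrwt
Hunk 3: at line 8 remove [dovt,dav] add [umhl,uyc] -> 12 lines: ssxm abdh lyn cynof ajwz bfpz iee otx umhl uyc nwnp xvrwt
Hunk 4: at line 1 remove [lyn] add [jtley,uqd,yoqh] -> 14 lines: ssxm abdh jtley uqd yoqh cynof ajwz bfpz iee otx umhl uyc nwnp xvrwt
Hunk 5: at line 7 remove [bfpz,iee] add [sokg] -> 13 lines: ssxm abdh jtley uqd yoqh cynof ajwz sokg otx umhl uyc nwnp xvrwt
Final line 4: uqd

Answer: uqd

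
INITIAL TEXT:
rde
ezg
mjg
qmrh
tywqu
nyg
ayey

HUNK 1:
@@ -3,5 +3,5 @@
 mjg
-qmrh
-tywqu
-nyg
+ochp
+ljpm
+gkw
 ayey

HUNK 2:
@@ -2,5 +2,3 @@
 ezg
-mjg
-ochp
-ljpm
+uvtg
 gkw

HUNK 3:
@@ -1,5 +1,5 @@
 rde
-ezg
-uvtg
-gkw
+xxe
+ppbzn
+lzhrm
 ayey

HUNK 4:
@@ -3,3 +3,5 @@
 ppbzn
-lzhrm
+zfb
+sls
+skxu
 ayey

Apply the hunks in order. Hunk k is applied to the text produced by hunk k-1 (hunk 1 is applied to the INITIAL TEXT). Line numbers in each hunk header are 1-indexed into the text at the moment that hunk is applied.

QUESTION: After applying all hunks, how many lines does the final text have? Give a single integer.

Hunk 1: at line 3 remove [qmrh,tywqu,nyg] add [ochp,ljpm,gkw] -> 7 lines: rde ezg mjg ochp ljpm gkw ayey
Hunk 2: at line 2 remove [mjg,ochp,ljpm] add [uvtg] -> 5 lines: rde ezg uvtg gkw ayey
Hunk 3: at line 1 remove [ezg,uvtg,gkw] add [xxe,ppbzn,lzhrm] -> 5 lines: rde xxe ppbzn lzhrm ayey
Hunk 4: at line 3 remove [lzhrm] add [zfb,sls,skxu] -> 7 lines: rde xxe ppbzn zfb sls skxu ayey
Final line count: 7

Answer: 7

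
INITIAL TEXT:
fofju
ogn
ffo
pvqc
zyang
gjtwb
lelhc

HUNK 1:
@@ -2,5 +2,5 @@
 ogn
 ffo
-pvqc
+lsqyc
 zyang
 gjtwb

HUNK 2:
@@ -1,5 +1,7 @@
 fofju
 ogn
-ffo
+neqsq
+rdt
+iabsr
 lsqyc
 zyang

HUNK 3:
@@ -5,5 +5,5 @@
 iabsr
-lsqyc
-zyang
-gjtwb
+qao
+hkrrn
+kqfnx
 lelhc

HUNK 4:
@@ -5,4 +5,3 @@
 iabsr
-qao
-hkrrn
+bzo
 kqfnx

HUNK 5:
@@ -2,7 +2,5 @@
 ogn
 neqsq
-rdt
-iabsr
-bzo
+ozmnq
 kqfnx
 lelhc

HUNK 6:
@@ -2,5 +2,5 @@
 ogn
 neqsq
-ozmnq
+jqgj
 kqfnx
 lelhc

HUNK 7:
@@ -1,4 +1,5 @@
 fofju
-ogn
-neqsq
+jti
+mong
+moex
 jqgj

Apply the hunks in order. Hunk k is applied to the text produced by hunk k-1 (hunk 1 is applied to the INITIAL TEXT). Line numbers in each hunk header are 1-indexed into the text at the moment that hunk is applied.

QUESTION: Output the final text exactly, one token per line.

Answer: fofju
jti
mong
moex
jqgj
kqfnx
lelhc

Derivation:
Hunk 1: at line 2 remove [pvqc] add [lsqyc] -> 7 lines: fofju ogn ffo lsqyc zyang gjtwb lelhc
Hunk 2: at line 1 remove [ffo] add [neqsq,rdt,iabsr] -> 9 lines: fofju ogn neqsq rdt iabsr lsqyc zyang gjtwb lelhc
Hunk 3: at line 5 remove [lsqyc,zyang,gjtwb] add [qao,hkrrn,kqfnx] -> 9 lines: fofju ogn neqsq rdt iabsr qao hkrrn kqfnx lelhc
Hunk 4: at line 5 remove [qao,hkrrn] add [bzo] -> 8 lines: fofju ogn neqsq rdt iabsr bzo kqfnx lelhc
Hunk 5: at line 2 remove [rdt,iabsr,bzo] add [ozmnq] -> 6 lines: fofju ogn neqsq ozmnq kqfnx lelhc
Hunk 6: at line 2 remove [ozmnq] add [jqgj] -> 6 lines: fofju ogn neqsq jqgj kqfnx lelhc
Hunk 7: at line 1 remove [ogn,neqsq] add [jti,mong,moex] -> 7 lines: fofju jti mong moex jqgj kqfnx lelhc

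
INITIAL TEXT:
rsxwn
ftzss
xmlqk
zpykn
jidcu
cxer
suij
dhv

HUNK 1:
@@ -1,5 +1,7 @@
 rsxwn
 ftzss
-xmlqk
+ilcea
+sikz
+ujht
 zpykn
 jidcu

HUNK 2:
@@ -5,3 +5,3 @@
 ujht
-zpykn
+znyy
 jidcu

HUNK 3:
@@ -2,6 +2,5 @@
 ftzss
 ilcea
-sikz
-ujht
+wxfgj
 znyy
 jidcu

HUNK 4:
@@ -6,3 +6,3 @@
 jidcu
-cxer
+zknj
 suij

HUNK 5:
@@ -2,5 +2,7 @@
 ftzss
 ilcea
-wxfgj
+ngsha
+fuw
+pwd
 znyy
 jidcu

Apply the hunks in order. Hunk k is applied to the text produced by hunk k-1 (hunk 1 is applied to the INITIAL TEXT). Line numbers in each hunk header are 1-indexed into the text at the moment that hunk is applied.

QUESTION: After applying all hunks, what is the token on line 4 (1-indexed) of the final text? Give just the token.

Hunk 1: at line 1 remove [xmlqk] add [ilcea,sikz,ujht] -> 10 lines: rsxwn ftzss ilcea sikz ujht zpykn jidcu cxer suij dhv
Hunk 2: at line 5 remove [zpykn] add [znyy] -> 10 lines: rsxwn ftzss ilcea sikz ujht znyy jidcu cxer suij dhv
Hunk 3: at line 2 remove [sikz,ujht] add [wxfgj] -> 9 lines: rsxwn ftzss ilcea wxfgj znyy jidcu cxer suij dhv
Hunk 4: at line 6 remove [cxer] add [zknj] -> 9 lines: rsxwn ftzss ilcea wxfgj znyy jidcu zknj suij dhv
Hunk 5: at line 2 remove [wxfgj] add [ngsha,fuw,pwd] -> 11 lines: rsxwn ftzss ilcea ngsha fuw pwd znyy jidcu zknj suij dhv
Final line 4: ngsha

Answer: ngsha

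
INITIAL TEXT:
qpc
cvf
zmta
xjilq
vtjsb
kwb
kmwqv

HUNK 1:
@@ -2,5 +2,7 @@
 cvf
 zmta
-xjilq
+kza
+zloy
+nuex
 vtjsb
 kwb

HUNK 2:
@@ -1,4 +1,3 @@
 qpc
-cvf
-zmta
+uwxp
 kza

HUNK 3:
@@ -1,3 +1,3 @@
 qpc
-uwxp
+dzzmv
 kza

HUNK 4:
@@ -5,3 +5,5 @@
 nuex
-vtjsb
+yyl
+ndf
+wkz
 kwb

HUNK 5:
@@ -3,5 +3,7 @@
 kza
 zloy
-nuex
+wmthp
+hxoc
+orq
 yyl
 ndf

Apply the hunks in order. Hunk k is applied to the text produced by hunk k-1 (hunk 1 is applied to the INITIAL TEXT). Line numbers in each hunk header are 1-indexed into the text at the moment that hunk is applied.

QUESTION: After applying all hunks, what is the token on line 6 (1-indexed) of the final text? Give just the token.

Hunk 1: at line 2 remove [xjilq] add [kza,zloy,nuex] -> 9 lines: qpc cvf zmta kza zloy nuex vtjsb kwb kmwqv
Hunk 2: at line 1 remove [cvf,zmta] add [uwxp] -> 8 lines: qpc uwxp kza zloy nuex vtjsb kwb kmwqv
Hunk 3: at line 1 remove [uwxp] add [dzzmv] -> 8 lines: qpc dzzmv kza zloy nuex vtjsb kwb kmwqv
Hunk 4: at line 5 remove [vtjsb] add [yyl,ndf,wkz] -> 10 lines: qpc dzzmv kza zloy nuex yyl ndf wkz kwb kmwqv
Hunk 5: at line 3 remove [nuex] add [wmthp,hxoc,orq] -> 12 lines: qpc dzzmv kza zloy wmthp hxoc orq yyl ndf wkz kwb kmwqv
Final line 6: hxoc

Answer: hxoc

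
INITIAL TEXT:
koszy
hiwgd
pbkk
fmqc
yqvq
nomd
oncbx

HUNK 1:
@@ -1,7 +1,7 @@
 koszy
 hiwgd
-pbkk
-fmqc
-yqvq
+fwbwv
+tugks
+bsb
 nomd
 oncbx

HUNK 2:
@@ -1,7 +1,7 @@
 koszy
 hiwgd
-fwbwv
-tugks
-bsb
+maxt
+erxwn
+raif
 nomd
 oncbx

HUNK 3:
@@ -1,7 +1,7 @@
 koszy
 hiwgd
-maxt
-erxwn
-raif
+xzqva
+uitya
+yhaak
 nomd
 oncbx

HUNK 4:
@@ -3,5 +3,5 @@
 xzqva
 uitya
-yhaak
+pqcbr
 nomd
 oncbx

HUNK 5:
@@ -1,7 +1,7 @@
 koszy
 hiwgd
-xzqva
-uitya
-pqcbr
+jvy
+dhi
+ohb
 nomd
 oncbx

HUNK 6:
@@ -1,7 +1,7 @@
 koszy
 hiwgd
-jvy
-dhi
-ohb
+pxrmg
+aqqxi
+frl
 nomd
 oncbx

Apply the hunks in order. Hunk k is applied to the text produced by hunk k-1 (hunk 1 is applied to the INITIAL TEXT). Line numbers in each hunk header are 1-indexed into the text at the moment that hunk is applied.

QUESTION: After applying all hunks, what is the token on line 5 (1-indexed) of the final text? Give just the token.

Answer: frl

Derivation:
Hunk 1: at line 1 remove [pbkk,fmqc,yqvq] add [fwbwv,tugks,bsb] -> 7 lines: koszy hiwgd fwbwv tugks bsb nomd oncbx
Hunk 2: at line 1 remove [fwbwv,tugks,bsb] add [maxt,erxwn,raif] -> 7 lines: koszy hiwgd maxt erxwn raif nomd oncbx
Hunk 3: at line 1 remove [maxt,erxwn,raif] add [xzqva,uitya,yhaak] -> 7 lines: koszy hiwgd xzqva uitya yhaak nomd oncbx
Hunk 4: at line 3 remove [yhaak] add [pqcbr] -> 7 lines: koszy hiwgd xzqva uitya pqcbr nomd oncbx
Hunk 5: at line 1 remove [xzqva,uitya,pqcbr] add [jvy,dhi,ohb] -> 7 lines: koszy hiwgd jvy dhi ohb nomd oncbx
Hunk 6: at line 1 remove [jvy,dhi,ohb] add [pxrmg,aqqxi,frl] -> 7 lines: koszy hiwgd pxrmg aqqxi frl nomd oncbx
Final line 5: frl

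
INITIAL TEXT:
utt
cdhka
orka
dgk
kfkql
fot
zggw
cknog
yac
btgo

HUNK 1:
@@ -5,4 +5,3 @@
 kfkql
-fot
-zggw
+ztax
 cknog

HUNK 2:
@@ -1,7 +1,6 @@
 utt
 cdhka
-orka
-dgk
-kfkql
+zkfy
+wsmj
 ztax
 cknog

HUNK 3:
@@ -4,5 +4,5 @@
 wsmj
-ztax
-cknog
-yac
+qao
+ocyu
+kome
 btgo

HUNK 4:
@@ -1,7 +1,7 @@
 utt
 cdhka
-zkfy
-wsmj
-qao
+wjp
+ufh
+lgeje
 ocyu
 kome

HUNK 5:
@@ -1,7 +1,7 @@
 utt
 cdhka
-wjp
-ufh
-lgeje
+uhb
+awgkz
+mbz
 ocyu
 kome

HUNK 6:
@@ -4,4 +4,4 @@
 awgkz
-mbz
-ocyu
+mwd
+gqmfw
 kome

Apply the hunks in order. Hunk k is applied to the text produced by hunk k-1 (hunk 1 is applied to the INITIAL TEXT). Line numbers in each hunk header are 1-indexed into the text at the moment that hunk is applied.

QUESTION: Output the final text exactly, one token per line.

Hunk 1: at line 5 remove [fot,zggw] add [ztax] -> 9 lines: utt cdhka orka dgk kfkql ztax cknog yac btgo
Hunk 2: at line 1 remove [orka,dgk,kfkql] add [zkfy,wsmj] -> 8 lines: utt cdhka zkfy wsmj ztax cknog yac btgo
Hunk 3: at line 4 remove [ztax,cknog,yac] add [qao,ocyu,kome] -> 8 lines: utt cdhka zkfy wsmj qao ocyu kome btgo
Hunk 4: at line 1 remove [zkfy,wsmj,qao] add [wjp,ufh,lgeje] -> 8 lines: utt cdhka wjp ufh lgeje ocyu kome btgo
Hunk 5: at line 1 remove [wjp,ufh,lgeje] add [uhb,awgkz,mbz] -> 8 lines: utt cdhka uhb awgkz mbz ocyu kome btgo
Hunk 6: at line 4 remove [mbz,ocyu] add [mwd,gqmfw] -> 8 lines: utt cdhka uhb awgkz mwd gqmfw kome btgo

Answer: utt
cdhka
uhb
awgkz
mwd
gqmfw
kome
btgo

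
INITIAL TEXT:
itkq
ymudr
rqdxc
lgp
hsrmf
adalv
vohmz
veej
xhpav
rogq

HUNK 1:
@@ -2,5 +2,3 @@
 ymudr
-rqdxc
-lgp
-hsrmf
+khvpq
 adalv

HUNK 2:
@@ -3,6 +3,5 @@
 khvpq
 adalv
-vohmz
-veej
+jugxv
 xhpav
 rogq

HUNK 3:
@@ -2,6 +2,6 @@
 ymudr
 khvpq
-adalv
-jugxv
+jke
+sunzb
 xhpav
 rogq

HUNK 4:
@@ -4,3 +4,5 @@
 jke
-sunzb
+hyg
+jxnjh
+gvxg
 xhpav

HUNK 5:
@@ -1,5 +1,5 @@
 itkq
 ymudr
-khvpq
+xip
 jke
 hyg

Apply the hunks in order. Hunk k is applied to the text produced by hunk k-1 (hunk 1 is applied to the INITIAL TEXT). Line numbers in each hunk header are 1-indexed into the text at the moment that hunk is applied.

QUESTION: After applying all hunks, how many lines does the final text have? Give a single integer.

Hunk 1: at line 2 remove [rqdxc,lgp,hsrmf] add [khvpq] -> 8 lines: itkq ymudr khvpq adalv vohmz veej xhpav rogq
Hunk 2: at line 3 remove [vohmz,veej] add [jugxv] -> 7 lines: itkq ymudr khvpq adalv jugxv xhpav rogq
Hunk 3: at line 2 remove [adalv,jugxv] add [jke,sunzb] -> 7 lines: itkq ymudr khvpq jke sunzb xhpav rogq
Hunk 4: at line 4 remove [sunzb] add [hyg,jxnjh,gvxg] -> 9 lines: itkq ymudr khvpq jke hyg jxnjh gvxg xhpav rogq
Hunk 5: at line 1 remove [khvpq] add [xip] -> 9 lines: itkq ymudr xip jke hyg jxnjh gvxg xhpav rogq
Final line count: 9

Answer: 9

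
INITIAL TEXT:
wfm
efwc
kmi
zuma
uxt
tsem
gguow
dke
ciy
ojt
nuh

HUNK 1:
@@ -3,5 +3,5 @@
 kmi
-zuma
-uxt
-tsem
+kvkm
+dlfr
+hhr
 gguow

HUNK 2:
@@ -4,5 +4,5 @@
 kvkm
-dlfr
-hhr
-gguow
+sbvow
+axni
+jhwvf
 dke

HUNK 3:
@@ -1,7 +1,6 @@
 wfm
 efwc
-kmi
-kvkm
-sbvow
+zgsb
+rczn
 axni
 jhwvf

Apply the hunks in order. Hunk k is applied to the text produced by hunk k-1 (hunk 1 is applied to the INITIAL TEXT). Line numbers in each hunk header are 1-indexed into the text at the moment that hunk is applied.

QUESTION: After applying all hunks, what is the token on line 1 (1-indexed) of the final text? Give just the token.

Answer: wfm

Derivation:
Hunk 1: at line 3 remove [zuma,uxt,tsem] add [kvkm,dlfr,hhr] -> 11 lines: wfm efwc kmi kvkm dlfr hhr gguow dke ciy ojt nuh
Hunk 2: at line 4 remove [dlfr,hhr,gguow] add [sbvow,axni,jhwvf] -> 11 lines: wfm efwc kmi kvkm sbvow axni jhwvf dke ciy ojt nuh
Hunk 3: at line 1 remove [kmi,kvkm,sbvow] add [zgsb,rczn] -> 10 lines: wfm efwc zgsb rczn axni jhwvf dke ciy ojt nuh
Final line 1: wfm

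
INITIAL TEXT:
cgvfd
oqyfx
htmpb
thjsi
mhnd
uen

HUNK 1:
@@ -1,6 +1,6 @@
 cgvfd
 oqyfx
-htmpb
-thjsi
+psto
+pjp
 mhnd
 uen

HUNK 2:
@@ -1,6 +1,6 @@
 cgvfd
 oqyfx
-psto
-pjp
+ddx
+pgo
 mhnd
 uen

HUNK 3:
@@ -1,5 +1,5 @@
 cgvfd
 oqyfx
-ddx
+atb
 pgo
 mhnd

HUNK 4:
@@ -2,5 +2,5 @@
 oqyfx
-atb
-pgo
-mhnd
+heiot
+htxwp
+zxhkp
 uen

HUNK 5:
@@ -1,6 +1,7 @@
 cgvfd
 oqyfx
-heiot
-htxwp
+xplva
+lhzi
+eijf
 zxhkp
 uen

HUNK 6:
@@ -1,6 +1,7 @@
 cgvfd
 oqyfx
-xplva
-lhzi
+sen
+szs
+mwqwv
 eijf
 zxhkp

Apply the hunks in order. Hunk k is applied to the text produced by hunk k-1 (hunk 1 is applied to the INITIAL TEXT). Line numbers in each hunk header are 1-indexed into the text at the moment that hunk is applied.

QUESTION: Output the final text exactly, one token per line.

Hunk 1: at line 1 remove [htmpb,thjsi] add [psto,pjp] -> 6 lines: cgvfd oqyfx psto pjp mhnd uen
Hunk 2: at line 1 remove [psto,pjp] add [ddx,pgo] -> 6 lines: cgvfd oqyfx ddx pgo mhnd uen
Hunk 3: at line 1 remove [ddx] add [atb] -> 6 lines: cgvfd oqyfx atb pgo mhnd uen
Hunk 4: at line 2 remove [atb,pgo,mhnd] add [heiot,htxwp,zxhkp] -> 6 lines: cgvfd oqyfx heiot htxwp zxhkp uen
Hunk 5: at line 1 remove [heiot,htxwp] add [xplva,lhzi,eijf] -> 7 lines: cgvfd oqyfx xplva lhzi eijf zxhkp uen
Hunk 6: at line 1 remove [xplva,lhzi] add [sen,szs,mwqwv] -> 8 lines: cgvfd oqyfx sen szs mwqwv eijf zxhkp uen

Answer: cgvfd
oqyfx
sen
szs
mwqwv
eijf
zxhkp
uen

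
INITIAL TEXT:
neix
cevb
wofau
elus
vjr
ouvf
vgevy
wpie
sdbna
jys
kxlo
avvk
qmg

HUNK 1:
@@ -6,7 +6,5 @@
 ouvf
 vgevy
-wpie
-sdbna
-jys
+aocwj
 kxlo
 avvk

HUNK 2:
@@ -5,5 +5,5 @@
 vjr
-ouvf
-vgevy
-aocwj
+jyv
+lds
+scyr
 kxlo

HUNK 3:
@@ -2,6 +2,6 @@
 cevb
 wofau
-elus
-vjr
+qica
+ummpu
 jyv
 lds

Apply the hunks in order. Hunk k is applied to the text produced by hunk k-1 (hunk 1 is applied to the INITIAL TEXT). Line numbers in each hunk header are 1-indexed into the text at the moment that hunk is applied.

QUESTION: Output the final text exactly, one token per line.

Answer: neix
cevb
wofau
qica
ummpu
jyv
lds
scyr
kxlo
avvk
qmg

Derivation:
Hunk 1: at line 6 remove [wpie,sdbna,jys] add [aocwj] -> 11 lines: neix cevb wofau elus vjr ouvf vgevy aocwj kxlo avvk qmg
Hunk 2: at line 5 remove [ouvf,vgevy,aocwj] add [jyv,lds,scyr] -> 11 lines: neix cevb wofau elus vjr jyv lds scyr kxlo avvk qmg
Hunk 3: at line 2 remove [elus,vjr] add [qica,ummpu] -> 11 lines: neix cevb wofau qica ummpu jyv lds scyr kxlo avvk qmg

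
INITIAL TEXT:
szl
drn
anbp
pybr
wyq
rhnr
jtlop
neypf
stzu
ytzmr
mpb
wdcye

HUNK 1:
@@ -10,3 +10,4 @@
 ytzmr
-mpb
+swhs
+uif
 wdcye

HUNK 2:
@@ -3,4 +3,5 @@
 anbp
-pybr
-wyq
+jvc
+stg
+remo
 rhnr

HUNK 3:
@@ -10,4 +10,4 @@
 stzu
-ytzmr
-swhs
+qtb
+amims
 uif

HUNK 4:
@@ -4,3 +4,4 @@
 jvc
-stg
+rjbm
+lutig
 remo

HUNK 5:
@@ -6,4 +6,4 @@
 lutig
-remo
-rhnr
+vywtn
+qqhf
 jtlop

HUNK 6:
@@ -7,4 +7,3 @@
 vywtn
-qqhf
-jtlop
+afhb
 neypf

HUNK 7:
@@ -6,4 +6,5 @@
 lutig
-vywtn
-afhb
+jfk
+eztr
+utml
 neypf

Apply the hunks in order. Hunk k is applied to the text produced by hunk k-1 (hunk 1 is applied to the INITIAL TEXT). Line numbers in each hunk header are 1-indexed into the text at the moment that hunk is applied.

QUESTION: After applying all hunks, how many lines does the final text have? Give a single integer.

Hunk 1: at line 10 remove [mpb] add [swhs,uif] -> 13 lines: szl drn anbp pybr wyq rhnr jtlop neypf stzu ytzmr swhs uif wdcye
Hunk 2: at line 3 remove [pybr,wyq] add [jvc,stg,remo] -> 14 lines: szl drn anbp jvc stg remo rhnr jtlop neypf stzu ytzmr swhs uif wdcye
Hunk 3: at line 10 remove [ytzmr,swhs] add [qtb,amims] -> 14 lines: szl drn anbp jvc stg remo rhnr jtlop neypf stzu qtb amims uif wdcye
Hunk 4: at line 4 remove [stg] add [rjbm,lutig] -> 15 lines: szl drn anbp jvc rjbm lutig remo rhnr jtlop neypf stzu qtb amims uif wdcye
Hunk 5: at line 6 remove [remo,rhnr] add [vywtn,qqhf] -> 15 lines: szl drn anbp jvc rjbm lutig vywtn qqhf jtlop neypf stzu qtb amims uif wdcye
Hunk 6: at line 7 remove [qqhf,jtlop] add [afhb] -> 14 lines: szl drn anbp jvc rjbm lutig vywtn afhb neypf stzu qtb amims uif wdcye
Hunk 7: at line 6 remove [vywtn,afhb] add [jfk,eztr,utml] -> 15 lines: szl drn anbp jvc rjbm lutig jfk eztr utml neypf stzu qtb amims uif wdcye
Final line count: 15

Answer: 15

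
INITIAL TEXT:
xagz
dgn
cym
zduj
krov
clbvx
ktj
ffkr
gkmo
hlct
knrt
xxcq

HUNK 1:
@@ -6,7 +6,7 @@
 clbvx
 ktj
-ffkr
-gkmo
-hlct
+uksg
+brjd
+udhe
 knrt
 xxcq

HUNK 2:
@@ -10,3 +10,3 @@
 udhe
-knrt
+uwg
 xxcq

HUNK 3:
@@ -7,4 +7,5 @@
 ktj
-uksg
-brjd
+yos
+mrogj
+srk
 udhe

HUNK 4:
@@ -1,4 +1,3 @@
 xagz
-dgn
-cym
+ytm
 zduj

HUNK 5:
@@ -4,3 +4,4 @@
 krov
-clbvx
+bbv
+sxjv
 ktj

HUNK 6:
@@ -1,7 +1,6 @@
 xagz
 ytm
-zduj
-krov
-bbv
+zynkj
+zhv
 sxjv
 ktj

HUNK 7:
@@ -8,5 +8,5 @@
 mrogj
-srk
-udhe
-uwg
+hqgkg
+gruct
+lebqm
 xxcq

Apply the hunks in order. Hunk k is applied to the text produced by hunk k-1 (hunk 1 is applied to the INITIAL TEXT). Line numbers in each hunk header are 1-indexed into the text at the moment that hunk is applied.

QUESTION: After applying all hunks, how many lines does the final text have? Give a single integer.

Hunk 1: at line 6 remove [ffkr,gkmo,hlct] add [uksg,brjd,udhe] -> 12 lines: xagz dgn cym zduj krov clbvx ktj uksg brjd udhe knrt xxcq
Hunk 2: at line 10 remove [knrt] add [uwg] -> 12 lines: xagz dgn cym zduj krov clbvx ktj uksg brjd udhe uwg xxcq
Hunk 3: at line 7 remove [uksg,brjd] add [yos,mrogj,srk] -> 13 lines: xagz dgn cym zduj krov clbvx ktj yos mrogj srk udhe uwg xxcq
Hunk 4: at line 1 remove [dgn,cym] add [ytm] -> 12 lines: xagz ytm zduj krov clbvx ktj yos mrogj srk udhe uwg xxcq
Hunk 5: at line 4 remove [clbvx] add [bbv,sxjv] -> 13 lines: xagz ytm zduj krov bbv sxjv ktj yos mrogj srk udhe uwg xxcq
Hunk 6: at line 1 remove [zduj,krov,bbv] add [zynkj,zhv] -> 12 lines: xagz ytm zynkj zhv sxjv ktj yos mrogj srk udhe uwg xxcq
Hunk 7: at line 8 remove [srk,udhe,uwg] add [hqgkg,gruct,lebqm] -> 12 lines: xagz ytm zynkj zhv sxjv ktj yos mrogj hqgkg gruct lebqm xxcq
Final line count: 12

Answer: 12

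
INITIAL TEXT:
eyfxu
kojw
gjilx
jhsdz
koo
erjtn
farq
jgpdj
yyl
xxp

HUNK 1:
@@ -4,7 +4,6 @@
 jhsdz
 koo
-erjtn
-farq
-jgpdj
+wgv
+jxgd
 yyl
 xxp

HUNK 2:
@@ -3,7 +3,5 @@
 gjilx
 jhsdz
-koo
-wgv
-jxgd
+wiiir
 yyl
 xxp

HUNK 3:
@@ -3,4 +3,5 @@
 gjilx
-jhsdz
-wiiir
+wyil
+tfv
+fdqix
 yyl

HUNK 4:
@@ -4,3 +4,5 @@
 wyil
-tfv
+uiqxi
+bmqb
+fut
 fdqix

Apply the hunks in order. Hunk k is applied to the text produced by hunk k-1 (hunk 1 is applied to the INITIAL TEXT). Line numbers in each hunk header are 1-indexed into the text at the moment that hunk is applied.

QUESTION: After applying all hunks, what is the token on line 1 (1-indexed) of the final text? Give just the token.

Hunk 1: at line 4 remove [erjtn,farq,jgpdj] add [wgv,jxgd] -> 9 lines: eyfxu kojw gjilx jhsdz koo wgv jxgd yyl xxp
Hunk 2: at line 3 remove [koo,wgv,jxgd] add [wiiir] -> 7 lines: eyfxu kojw gjilx jhsdz wiiir yyl xxp
Hunk 3: at line 3 remove [jhsdz,wiiir] add [wyil,tfv,fdqix] -> 8 lines: eyfxu kojw gjilx wyil tfv fdqix yyl xxp
Hunk 4: at line 4 remove [tfv] add [uiqxi,bmqb,fut] -> 10 lines: eyfxu kojw gjilx wyil uiqxi bmqb fut fdqix yyl xxp
Final line 1: eyfxu

Answer: eyfxu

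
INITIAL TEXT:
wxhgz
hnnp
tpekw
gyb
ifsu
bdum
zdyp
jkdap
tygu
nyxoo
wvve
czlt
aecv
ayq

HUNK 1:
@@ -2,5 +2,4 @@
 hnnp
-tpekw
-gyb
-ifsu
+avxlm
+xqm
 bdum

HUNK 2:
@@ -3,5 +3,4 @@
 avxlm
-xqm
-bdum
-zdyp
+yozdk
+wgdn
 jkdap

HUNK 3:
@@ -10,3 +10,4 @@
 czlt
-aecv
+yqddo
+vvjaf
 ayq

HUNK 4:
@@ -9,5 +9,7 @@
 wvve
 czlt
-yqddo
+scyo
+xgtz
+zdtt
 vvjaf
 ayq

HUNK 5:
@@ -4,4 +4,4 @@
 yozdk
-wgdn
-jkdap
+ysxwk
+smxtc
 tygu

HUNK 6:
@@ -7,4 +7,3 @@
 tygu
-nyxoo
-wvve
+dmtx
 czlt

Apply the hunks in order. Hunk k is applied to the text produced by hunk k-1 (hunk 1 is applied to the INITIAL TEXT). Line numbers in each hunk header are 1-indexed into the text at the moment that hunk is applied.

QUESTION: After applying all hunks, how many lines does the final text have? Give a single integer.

Answer: 14

Derivation:
Hunk 1: at line 2 remove [tpekw,gyb,ifsu] add [avxlm,xqm] -> 13 lines: wxhgz hnnp avxlm xqm bdum zdyp jkdap tygu nyxoo wvve czlt aecv ayq
Hunk 2: at line 3 remove [xqm,bdum,zdyp] add [yozdk,wgdn] -> 12 lines: wxhgz hnnp avxlm yozdk wgdn jkdap tygu nyxoo wvve czlt aecv ayq
Hunk 3: at line 10 remove [aecv] add [yqddo,vvjaf] -> 13 lines: wxhgz hnnp avxlm yozdk wgdn jkdap tygu nyxoo wvve czlt yqddo vvjaf ayq
Hunk 4: at line 9 remove [yqddo] add [scyo,xgtz,zdtt] -> 15 lines: wxhgz hnnp avxlm yozdk wgdn jkdap tygu nyxoo wvve czlt scyo xgtz zdtt vvjaf ayq
Hunk 5: at line 4 remove [wgdn,jkdap] add [ysxwk,smxtc] -> 15 lines: wxhgz hnnp avxlm yozdk ysxwk smxtc tygu nyxoo wvve czlt scyo xgtz zdtt vvjaf ayq
Hunk 6: at line 7 remove [nyxoo,wvve] add [dmtx] -> 14 lines: wxhgz hnnp avxlm yozdk ysxwk smxtc tygu dmtx czlt scyo xgtz zdtt vvjaf ayq
Final line count: 14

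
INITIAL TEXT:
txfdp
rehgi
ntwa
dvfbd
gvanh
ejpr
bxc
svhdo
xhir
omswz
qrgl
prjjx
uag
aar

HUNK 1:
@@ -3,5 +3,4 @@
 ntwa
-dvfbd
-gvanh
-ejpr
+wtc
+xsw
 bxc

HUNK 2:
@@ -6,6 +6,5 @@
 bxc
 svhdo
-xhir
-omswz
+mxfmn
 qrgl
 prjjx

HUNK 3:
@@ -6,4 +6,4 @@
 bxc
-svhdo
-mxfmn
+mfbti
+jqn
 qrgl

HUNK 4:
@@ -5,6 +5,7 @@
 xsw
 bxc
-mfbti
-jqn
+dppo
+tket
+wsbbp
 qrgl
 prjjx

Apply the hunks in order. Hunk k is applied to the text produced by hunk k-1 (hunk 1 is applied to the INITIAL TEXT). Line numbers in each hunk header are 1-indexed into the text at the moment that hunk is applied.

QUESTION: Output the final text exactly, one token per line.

Hunk 1: at line 3 remove [dvfbd,gvanh,ejpr] add [wtc,xsw] -> 13 lines: txfdp rehgi ntwa wtc xsw bxc svhdo xhir omswz qrgl prjjx uag aar
Hunk 2: at line 6 remove [xhir,omswz] add [mxfmn] -> 12 lines: txfdp rehgi ntwa wtc xsw bxc svhdo mxfmn qrgl prjjx uag aar
Hunk 3: at line 6 remove [svhdo,mxfmn] add [mfbti,jqn] -> 12 lines: txfdp rehgi ntwa wtc xsw bxc mfbti jqn qrgl prjjx uag aar
Hunk 4: at line 5 remove [mfbti,jqn] add [dppo,tket,wsbbp] -> 13 lines: txfdp rehgi ntwa wtc xsw bxc dppo tket wsbbp qrgl prjjx uag aar

Answer: txfdp
rehgi
ntwa
wtc
xsw
bxc
dppo
tket
wsbbp
qrgl
prjjx
uag
aar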